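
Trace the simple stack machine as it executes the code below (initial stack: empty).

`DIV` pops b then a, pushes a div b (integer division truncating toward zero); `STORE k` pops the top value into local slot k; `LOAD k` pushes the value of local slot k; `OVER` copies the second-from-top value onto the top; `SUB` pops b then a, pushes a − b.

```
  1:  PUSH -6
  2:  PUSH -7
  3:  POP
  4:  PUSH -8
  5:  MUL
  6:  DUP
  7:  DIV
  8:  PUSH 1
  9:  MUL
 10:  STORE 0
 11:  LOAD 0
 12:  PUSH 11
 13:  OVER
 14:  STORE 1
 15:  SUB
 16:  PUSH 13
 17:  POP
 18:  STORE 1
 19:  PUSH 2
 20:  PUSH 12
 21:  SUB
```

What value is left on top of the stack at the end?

-10

PUSH -6 -> [-6]
PUSH -7 -> [-6, -7]
POP     -> [-6]
PUSH -8 -> [-6, -8]
MUL     -> [48]
DUP     -> [48, 48]
DIV     -> [1]
PUSH 1  -> [1, 1]
MUL     -> [1]
STORE 0 -> []
LOAD 0  -> [1]
PUSH 11 -> [1, 11]
OVER    -> [1, 11, 1]
STORE 1 -> [1, 11]
SUB     -> [-10]
PUSH 13 -> [-10, 13]
POP     -> [-10]
STORE 1 -> []
PUSH 2  -> [2]
PUSH 12 -> [2, 12]
SUB     -> [-10]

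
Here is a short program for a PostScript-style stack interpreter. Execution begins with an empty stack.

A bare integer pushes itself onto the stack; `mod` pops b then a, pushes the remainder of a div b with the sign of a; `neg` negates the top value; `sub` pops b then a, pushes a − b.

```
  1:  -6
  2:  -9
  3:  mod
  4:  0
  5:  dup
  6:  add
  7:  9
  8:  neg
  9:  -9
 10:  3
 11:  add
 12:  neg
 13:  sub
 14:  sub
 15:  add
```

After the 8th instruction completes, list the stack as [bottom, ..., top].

[-6, 0, -9]

-6  → [-6]
-9  → [-6, -9]
mod → [-6]
0   → [-6, 0]
dup → [-6, 0, 0]
add → [-6, 0]
9   → [-6, 0, 9]
neg → [-6, 0, -9]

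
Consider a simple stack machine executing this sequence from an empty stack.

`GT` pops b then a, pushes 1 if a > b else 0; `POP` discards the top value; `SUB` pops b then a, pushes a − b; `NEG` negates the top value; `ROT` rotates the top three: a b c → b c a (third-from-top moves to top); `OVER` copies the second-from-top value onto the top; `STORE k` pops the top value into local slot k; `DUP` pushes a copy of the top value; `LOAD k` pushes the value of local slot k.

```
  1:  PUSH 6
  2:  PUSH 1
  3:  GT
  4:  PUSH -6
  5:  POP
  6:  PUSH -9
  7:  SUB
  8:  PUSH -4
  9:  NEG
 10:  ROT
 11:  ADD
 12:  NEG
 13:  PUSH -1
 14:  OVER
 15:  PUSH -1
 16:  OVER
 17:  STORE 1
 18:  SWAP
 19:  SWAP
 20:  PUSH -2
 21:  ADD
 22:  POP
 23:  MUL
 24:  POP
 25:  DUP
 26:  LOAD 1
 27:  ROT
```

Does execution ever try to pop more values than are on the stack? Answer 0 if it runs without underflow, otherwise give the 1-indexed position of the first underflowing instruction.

10

PUSH 6  : [6]
PUSH 1  : [6, 1]
GT      : [1]
PUSH -6 : [1, -6]
POP     : [1]
PUSH -9 : [1, -9]
SUB     : [10]
PUSH -4 : [10, -4]
NEG     : [10, 4]
ROT  — needs 3 operands, stack has 2 → underflow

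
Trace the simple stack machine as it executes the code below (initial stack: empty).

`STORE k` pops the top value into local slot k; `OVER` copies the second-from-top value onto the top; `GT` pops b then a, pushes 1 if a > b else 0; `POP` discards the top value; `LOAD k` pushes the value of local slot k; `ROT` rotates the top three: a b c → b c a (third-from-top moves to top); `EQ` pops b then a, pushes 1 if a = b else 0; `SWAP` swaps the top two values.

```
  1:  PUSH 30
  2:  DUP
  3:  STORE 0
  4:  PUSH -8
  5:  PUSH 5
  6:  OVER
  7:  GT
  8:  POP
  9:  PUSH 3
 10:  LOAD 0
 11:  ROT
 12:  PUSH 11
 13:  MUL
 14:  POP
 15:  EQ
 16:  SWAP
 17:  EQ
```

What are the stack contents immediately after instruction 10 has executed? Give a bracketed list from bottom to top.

[30, -8, 3, 30]

PUSH 30 : [30]
DUP     : [30, 30]
STORE 0 : [30]
PUSH -8 : [30, -8]
PUSH 5  : [30, -8, 5]
OVER    : [30, -8, 5, -8]
GT      : [30, -8, 1]
POP     : [30, -8]
PUSH 3  : [30, -8, 3]
LOAD 0  : [30, -8, 3, 30]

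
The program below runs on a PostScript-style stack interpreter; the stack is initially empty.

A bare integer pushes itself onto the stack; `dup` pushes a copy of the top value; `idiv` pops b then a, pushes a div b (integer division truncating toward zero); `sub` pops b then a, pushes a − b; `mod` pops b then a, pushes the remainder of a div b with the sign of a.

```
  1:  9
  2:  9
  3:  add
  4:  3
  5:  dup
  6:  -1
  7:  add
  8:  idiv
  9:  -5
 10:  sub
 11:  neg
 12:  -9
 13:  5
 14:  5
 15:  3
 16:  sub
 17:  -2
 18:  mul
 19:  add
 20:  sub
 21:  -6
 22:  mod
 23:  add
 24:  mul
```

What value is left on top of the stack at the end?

-180

9    → 9
9    → 9 9
add  → 18
3    → 18 3
dup  → 18 3 3
-1   → 18 3 3 -1
add  → 18 3 2
idiv → 18 1
-5   → 18 1 -5
sub  → 18 6
neg  → 18 -6
-9   → 18 -6 -9
5    → 18 -6 -9 5
5    → 18 -6 -9 5 5
3    → 18 -6 -9 5 5 3
sub  → 18 -6 -9 5 2
-2   → 18 -6 -9 5 2 -2
mul  → 18 -6 -9 5 -4
add  → 18 -6 -9 1
sub  → 18 -6 -10
-6   → 18 -6 -10 -6
mod  → 18 -6 -4
add  → 18 -10
mul  → -180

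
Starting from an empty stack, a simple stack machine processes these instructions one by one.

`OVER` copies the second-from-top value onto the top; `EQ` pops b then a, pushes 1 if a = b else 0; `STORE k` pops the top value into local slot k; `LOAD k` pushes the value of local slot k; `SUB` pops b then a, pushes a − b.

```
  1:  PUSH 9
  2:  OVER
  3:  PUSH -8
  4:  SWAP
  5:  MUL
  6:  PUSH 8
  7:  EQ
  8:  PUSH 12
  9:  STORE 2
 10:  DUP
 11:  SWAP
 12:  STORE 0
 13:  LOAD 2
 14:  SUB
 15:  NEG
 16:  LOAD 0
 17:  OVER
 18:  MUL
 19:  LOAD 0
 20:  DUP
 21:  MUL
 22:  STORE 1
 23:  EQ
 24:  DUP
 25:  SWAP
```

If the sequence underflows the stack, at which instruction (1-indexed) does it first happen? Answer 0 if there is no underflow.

2

PUSH 9 → 9
OVER  — needs 2 operands, stack has 1 → underflow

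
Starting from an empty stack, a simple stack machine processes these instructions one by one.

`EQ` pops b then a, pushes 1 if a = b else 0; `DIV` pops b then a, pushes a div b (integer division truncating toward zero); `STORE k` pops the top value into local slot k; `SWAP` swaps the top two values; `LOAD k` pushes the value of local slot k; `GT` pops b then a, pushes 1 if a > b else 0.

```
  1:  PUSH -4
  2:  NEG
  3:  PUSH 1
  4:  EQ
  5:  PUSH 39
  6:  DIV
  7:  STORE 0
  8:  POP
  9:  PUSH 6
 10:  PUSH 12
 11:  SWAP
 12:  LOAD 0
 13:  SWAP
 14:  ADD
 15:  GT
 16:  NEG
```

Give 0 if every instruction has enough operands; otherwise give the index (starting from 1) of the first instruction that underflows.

PUSH -4  [-4]
NEG      [4]
PUSH 1   [4, 1]
EQ       [0]
PUSH 39  [0, 39]
DIV      [0]
STORE 0  []
POP  — needs 1 operand, stack has 0 → underflow

8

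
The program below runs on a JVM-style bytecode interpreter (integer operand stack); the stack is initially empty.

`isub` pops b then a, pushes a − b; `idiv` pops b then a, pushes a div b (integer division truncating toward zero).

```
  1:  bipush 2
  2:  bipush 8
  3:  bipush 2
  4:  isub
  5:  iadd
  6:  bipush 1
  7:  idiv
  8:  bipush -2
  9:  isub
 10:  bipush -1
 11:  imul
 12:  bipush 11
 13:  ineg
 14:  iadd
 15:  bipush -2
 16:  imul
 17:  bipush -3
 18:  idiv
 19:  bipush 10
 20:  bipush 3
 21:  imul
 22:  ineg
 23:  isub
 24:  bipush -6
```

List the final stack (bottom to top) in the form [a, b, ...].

[16, -6]

bipush 2   2
bipush 8   2 8
bipush 2   2 8 2
isub       2 6
iadd       8
bipush 1   8 1
idiv       8
bipush -2  8 -2
isub       10
bipush -1  10 -1
imul       -10
bipush 11  -10 11
ineg       -10 -11
iadd       -21
bipush -2  -21 -2
imul       42
bipush -3  42 -3
idiv       -14
bipush 10  -14 10
bipush 3   -14 10 3
imul       -14 30
ineg       -14 -30
isub       16
bipush -6  16 -6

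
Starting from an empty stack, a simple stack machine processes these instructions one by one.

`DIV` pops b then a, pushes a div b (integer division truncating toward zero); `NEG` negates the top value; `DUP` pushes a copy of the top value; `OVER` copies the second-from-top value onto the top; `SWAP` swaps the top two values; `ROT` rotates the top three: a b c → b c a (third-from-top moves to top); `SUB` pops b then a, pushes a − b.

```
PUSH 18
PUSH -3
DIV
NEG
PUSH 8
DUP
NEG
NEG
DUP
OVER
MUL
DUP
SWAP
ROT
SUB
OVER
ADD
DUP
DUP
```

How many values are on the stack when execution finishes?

PUSH 18 -> [18]
PUSH -3 -> [18, -3]
DIV     -> [-6]
NEG     -> [6]
PUSH 8  -> [6, 8]
DUP     -> [6, 8, 8]
NEG     -> [6, 8, -8]
NEG     -> [6, 8, 8]
DUP     -> [6, 8, 8, 8]
OVER    -> [6, 8, 8, 8, 8]
MUL     -> [6, 8, 8, 64]
DUP     -> [6, 8, 8, 64, 64]
SWAP    -> [6, 8, 8, 64, 64]
ROT     -> [6, 8, 64, 64, 8]
SUB     -> [6, 8, 64, 56]
OVER    -> [6, 8, 64, 56, 64]
ADD     -> [6, 8, 64, 120]
DUP     -> [6, 8, 64, 120, 120]
DUP     -> [6, 8, 64, 120, 120, 120]

6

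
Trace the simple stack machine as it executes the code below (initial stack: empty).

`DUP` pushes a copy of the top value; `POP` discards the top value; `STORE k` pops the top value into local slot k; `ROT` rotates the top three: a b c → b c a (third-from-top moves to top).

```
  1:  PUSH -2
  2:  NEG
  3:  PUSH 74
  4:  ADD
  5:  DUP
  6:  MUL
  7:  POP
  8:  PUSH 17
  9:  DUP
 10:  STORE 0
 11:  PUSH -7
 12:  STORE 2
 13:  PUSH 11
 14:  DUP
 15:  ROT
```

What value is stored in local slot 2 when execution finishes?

PUSH -2  -2
NEG      2
PUSH 74  2 74
ADD      76
DUP      76 76
MUL      5776
POP      (empty)
PUSH 17  17
DUP      17 17
STORE 0  17
PUSH -7  17 -7
STORE 2  17
PUSH 11  17 11
DUP      17 11 11
ROT      11 11 17

-7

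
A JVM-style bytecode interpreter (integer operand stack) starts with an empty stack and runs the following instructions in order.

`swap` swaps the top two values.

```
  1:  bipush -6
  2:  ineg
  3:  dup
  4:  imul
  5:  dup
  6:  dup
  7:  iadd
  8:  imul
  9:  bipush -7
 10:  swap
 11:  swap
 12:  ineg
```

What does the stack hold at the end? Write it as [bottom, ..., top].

[2592, 7]

bipush -6 -> [-6]
ineg      -> [6]
dup       -> [6, 6]
imul      -> [36]
dup       -> [36, 36]
dup       -> [36, 36, 36]
iadd      -> [36, 72]
imul      -> [2592]
bipush -7 -> [2592, -7]
swap      -> [-7, 2592]
swap      -> [2592, -7]
ineg      -> [2592, 7]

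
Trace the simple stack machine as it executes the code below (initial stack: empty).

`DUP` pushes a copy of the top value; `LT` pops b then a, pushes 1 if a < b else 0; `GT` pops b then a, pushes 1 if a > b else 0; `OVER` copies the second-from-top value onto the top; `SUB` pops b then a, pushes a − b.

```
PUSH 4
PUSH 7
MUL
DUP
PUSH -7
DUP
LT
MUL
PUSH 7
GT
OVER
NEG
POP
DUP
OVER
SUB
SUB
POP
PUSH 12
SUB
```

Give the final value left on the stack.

16

PUSH 4  → [4]
PUSH 7  → [4, 7]
MUL     → [28]
DUP     → [28, 28]
PUSH -7 → [28, 28, -7]
DUP     → [28, 28, -7, -7]
LT      → [28, 28, 0]
MUL     → [28, 0]
PUSH 7  → [28, 0, 7]
GT      → [28, 0]
OVER    → [28, 0, 28]
NEG     → [28, 0, -28]
POP     → [28, 0]
DUP     → [28, 0, 0]
OVER    → [28, 0, 0, 0]
SUB     → [28, 0, 0]
SUB     → [28, 0]
POP     → [28]
PUSH 12 → [28, 12]
SUB     → [16]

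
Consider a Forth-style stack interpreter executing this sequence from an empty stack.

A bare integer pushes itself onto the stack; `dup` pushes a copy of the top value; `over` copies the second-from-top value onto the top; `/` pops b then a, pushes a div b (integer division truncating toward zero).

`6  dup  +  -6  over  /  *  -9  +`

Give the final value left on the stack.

6    : 6
dup  : 6 6
+    : 12
-6   : 12 -6
over : 12 -6 12
/    : 12 0
*    : 0
-9   : 0 -9
+    : -9

-9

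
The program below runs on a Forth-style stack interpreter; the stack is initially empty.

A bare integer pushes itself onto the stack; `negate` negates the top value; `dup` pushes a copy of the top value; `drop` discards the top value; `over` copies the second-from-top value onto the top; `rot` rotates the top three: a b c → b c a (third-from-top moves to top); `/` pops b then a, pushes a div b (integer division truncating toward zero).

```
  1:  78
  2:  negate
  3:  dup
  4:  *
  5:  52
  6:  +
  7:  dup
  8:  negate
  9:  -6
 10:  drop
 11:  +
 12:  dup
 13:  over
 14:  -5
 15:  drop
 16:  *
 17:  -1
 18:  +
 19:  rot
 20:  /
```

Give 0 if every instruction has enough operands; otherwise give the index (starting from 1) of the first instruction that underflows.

78     → [78]
negate → [-78]
dup    → [-78, -78]
*      → [6084]
52     → [6084, 52]
+      → [6136]
dup    → [6136, 6136]
negate → [6136, -6136]
-6     → [6136, -6136, -6]
drop   → [6136, -6136]
+      → [0]
dup    → [0, 0]
over   → [0, 0, 0]
-5     → [0, 0, 0, -5]
drop   → [0, 0, 0]
*      → [0, 0]
-1     → [0, 0, -1]
+      → [0, -1]
rot  — needs 3 operands, stack has 2 → underflow

19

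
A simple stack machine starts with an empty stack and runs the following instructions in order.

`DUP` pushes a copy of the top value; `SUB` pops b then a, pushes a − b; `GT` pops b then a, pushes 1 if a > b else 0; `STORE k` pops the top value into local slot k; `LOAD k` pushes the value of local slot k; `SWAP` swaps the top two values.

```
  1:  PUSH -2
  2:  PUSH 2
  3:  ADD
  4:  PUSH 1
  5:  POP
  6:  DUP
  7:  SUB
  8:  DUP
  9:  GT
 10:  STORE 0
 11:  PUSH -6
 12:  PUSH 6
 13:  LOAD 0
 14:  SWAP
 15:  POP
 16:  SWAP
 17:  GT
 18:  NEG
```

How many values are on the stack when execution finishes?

1

PUSH -2 : [-2]
PUSH 2  : [-2, 2]
ADD     : [0]
PUSH 1  : [0, 1]
POP     : [0]
DUP     : [0, 0]
SUB     : [0]
DUP     : [0, 0]
GT      : [0]
STORE 0 : []
PUSH -6 : [-6]
PUSH 6  : [-6, 6]
LOAD 0  : [-6, 6, 0]
SWAP    : [-6, 0, 6]
POP     : [-6, 0]
SWAP    : [0, -6]
GT      : [1]
NEG     : [-1]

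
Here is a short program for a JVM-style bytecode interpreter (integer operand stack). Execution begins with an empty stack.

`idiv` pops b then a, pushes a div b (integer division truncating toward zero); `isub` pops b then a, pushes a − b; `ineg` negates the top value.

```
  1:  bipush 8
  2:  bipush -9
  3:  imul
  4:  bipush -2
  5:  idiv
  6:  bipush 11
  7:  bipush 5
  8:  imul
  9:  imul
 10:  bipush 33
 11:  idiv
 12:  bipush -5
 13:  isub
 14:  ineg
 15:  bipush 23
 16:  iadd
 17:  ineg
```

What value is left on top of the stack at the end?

42

bipush 8   8
bipush -9  8 -9
imul       -72
bipush -2  -72 -2
idiv       36
bipush 11  36 11
bipush 5   36 11 5
imul       36 55
imul       1980
bipush 33  1980 33
idiv       60
bipush -5  60 -5
isub       65
ineg       -65
bipush 23  -65 23
iadd       -42
ineg       42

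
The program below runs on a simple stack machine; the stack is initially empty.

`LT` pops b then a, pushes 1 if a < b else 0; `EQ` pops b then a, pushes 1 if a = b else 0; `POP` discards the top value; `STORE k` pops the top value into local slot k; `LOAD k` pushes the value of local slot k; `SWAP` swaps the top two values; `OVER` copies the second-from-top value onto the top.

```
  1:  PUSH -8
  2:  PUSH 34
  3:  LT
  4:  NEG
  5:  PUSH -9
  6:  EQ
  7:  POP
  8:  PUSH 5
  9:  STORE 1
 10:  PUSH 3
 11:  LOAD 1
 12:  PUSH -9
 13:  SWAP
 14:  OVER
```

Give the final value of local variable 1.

5

PUSH -8 : [-8]
PUSH 34 : [-8, 34]
LT      : [1]
NEG     : [-1]
PUSH -9 : [-1, -9]
EQ      : [0]
POP     : []
PUSH 5  : [5]
STORE 1 : []
PUSH 3  : [3]
LOAD 1  : [3, 5]
PUSH -9 : [3, 5, -9]
SWAP    : [3, -9, 5]
OVER    : [3, -9, 5, -9]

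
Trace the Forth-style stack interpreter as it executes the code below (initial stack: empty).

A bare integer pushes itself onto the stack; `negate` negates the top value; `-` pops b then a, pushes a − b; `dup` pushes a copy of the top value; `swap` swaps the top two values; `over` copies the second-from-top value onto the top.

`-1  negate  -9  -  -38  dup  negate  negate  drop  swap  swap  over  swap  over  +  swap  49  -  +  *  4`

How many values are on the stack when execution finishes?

2

-1      [-1]
negate  [1]
-9      [1, -9]
-       [10]
-38     [10, -38]
dup     [10, -38, -38]
negate  [10, -38, 38]
negate  [10, -38, -38]
drop    [10, -38]
swap    [-38, 10]
swap    [10, -38]
over    [10, -38, 10]
swap    [10, 10, -38]
over    [10, 10, -38, 10]
+       [10, 10, -28]
swap    [10, -28, 10]
49      [10, -28, 10, 49]
-       [10, -28, -39]
+       [10, -67]
*       [-670]
4       [-670, 4]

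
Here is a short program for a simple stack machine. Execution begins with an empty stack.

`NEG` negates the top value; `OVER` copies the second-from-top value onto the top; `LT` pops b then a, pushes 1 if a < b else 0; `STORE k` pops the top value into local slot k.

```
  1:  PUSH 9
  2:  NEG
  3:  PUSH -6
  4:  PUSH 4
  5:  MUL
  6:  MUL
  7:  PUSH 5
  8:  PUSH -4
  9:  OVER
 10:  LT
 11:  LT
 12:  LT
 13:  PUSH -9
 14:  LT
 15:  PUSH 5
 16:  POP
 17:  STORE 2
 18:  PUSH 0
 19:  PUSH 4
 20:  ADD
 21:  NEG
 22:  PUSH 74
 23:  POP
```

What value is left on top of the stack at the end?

PUSH 9   [9]
NEG      [-9]
PUSH -6  [-9, -6]
PUSH 4   [-9, -6, 4]
MUL      [-9, -24]
MUL      [216]
PUSH 5   [216, 5]
PUSH -4  [216, 5, -4]
OVER     [216, 5, -4, 5]
LT       [216, 5, 1]
LT       [216, 0]
LT       [0]
PUSH -9  [0, -9]
LT       [0]
PUSH 5   [0, 5]
POP      [0]
STORE 2  []
PUSH 0   [0]
PUSH 4   [0, 4]
ADD      [4]
NEG      [-4]
PUSH 74  [-4, 74]
POP      [-4]

-4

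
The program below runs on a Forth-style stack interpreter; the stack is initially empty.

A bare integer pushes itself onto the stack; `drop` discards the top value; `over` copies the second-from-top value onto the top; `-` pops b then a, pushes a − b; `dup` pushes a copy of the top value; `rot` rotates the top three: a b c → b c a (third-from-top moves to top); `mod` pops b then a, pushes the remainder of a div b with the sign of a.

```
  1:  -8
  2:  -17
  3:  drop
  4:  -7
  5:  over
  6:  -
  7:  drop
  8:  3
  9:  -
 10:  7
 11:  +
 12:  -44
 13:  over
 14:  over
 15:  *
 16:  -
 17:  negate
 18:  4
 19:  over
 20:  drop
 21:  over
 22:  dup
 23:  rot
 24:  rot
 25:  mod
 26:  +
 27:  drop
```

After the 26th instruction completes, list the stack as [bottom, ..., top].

-8     : -8
-17    : -8 -17
drop   : -8
-7     : -8 -7
over   : -8 -7 -8
-      : -8 1
drop   : -8
3      : -8 3
-      : -11
7      : -11 7
+      : -4
-44    : -4 -44
over   : -4 -44 -4
over   : -4 -44 -4 -44
*      : -4 -44 176
-      : -4 -220
negate : -4 220
4      : -4 220 4
over   : -4 220 4 220
drop   : -4 220 4
over   : -4 220 4 220
dup    : -4 220 4 220 220
rot    : -4 220 220 220 4
rot    : -4 220 220 4 220
mod    : -4 220 220 4
+      : -4 220 224

[-4, 220, 224]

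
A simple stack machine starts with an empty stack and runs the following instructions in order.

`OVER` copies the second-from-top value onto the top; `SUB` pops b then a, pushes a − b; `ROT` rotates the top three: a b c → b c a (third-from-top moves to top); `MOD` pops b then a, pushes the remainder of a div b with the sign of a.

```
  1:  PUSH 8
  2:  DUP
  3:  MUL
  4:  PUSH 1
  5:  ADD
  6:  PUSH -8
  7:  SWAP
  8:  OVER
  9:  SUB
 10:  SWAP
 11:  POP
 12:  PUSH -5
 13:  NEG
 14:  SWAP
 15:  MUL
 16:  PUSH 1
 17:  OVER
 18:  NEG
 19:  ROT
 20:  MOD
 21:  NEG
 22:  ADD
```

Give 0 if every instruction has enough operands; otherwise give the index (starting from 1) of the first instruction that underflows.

PUSH 8  → 8
DUP     → 8 8
MUL     → 64
PUSH 1  → 64 1
ADD     → 65
PUSH -8 → 65 -8
SWAP    → -8 65
OVER    → -8 65 -8
SUB     → -8 73
SWAP    → 73 -8
POP     → 73
PUSH -5 → 73 -5
NEG     → 73 5
SWAP    → 5 73
MUL     → 365
PUSH 1  → 365 1
OVER    → 365 1 365
NEG     → 365 1 -365
ROT     → 1 -365 365
MOD     → 1 0
NEG     → 1 0
ADD     → 1

0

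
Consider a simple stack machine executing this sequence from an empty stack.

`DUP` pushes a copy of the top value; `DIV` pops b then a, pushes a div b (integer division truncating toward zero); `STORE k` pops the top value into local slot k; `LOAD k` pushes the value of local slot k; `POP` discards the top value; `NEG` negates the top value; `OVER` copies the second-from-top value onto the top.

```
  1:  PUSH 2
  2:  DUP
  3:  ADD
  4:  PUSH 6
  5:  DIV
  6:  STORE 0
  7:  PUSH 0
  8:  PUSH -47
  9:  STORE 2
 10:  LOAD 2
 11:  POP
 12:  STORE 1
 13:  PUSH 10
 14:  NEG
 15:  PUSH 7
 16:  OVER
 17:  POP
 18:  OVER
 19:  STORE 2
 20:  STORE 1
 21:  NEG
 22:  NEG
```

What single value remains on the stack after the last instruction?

-10

PUSH 2    2
DUP       2 2
ADD       4
PUSH 6    4 6
DIV       0
STORE 0   (empty)
PUSH 0    0
PUSH -47  0 -47
STORE 2   0
LOAD 2    0 -47
POP       0
STORE 1   (empty)
PUSH 10   10
NEG       -10
PUSH 7    -10 7
OVER      -10 7 -10
POP       -10 7
OVER      -10 7 -10
STORE 2   -10 7
STORE 1   -10
NEG       10
NEG       -10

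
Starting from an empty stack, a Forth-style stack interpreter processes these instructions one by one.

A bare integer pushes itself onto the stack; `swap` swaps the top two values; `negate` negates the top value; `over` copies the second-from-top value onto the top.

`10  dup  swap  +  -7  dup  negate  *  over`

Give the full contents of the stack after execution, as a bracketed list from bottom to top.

[20, -49, 20]

10     -> [10]
dup    -> [10, 10]
swap   -> [10, 10]
+      -> [20]
-7     -> [20, -7]
dup    -> [20, -7, -7]
negate -> [20, -7, 7]
*      -> [20, -49]
over   -> [20, -49, 20]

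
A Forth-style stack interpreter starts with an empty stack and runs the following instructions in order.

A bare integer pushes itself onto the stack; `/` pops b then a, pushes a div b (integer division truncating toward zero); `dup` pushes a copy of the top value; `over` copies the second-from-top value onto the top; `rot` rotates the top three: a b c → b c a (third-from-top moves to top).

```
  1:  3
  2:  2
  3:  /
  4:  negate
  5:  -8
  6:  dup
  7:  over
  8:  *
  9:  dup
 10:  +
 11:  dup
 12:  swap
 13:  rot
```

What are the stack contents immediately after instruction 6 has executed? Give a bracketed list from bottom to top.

[-1, -8, -8]

3      -> 3
2      -> 3 2
/      -> 1
negate -> -1
-8     -> -1 -8
dup    -> -1 -8 -8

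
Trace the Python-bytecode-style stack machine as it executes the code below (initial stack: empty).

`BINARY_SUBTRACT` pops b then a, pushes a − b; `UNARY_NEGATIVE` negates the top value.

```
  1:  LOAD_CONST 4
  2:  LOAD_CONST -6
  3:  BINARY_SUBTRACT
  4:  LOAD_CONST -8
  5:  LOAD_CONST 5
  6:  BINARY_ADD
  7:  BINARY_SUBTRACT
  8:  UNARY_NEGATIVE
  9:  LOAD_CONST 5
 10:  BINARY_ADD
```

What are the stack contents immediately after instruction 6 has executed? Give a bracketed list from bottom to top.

LOAD_CONST 4     4
LOAD_CONST -6    4 -6
BINARY_SUBTRACT  10
LOAD_CONST -8    10 -8
LOAD_CONST 5     10 -8 5
BINARY_ADD       10 -3

[10, -3]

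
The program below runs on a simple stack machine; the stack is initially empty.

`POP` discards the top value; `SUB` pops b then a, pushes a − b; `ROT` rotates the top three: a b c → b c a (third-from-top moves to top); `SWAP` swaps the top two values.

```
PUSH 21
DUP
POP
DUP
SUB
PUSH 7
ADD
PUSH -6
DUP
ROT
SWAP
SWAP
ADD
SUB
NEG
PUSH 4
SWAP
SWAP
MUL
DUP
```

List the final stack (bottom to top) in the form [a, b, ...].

PUSH 21 -> 21
DUP     -> 21 21
POP     -> 21
DUP     -> 21 21
SUB     -> 0
PUSH 7  -> 0 7
ADD     -> 7
PUSH -6 -> 7 -6
DUP     -> 7 -6 -6
ROT     -> -6 -6 7
SWAP    -> -6 7 -6
SWAP    -> -6 -6 7
ADD     -> -6 1
SUB     -> -7
NEG     -> 7
PUSH 4  -> 7 4
SWAP    -> 4 7
SWAP    -> 7 4
MUL     -> 28
DUP     -> 28 28

[28, 28]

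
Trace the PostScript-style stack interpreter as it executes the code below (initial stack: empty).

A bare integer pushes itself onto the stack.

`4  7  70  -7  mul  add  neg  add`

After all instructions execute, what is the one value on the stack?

4   -> 4
7   -> 4 7
70  -> 4 7 70
-7  -> 4 7 70 -7
mul -> 4 7 -490
add -> 4 -483
neg -> 4 483
add -> 487

487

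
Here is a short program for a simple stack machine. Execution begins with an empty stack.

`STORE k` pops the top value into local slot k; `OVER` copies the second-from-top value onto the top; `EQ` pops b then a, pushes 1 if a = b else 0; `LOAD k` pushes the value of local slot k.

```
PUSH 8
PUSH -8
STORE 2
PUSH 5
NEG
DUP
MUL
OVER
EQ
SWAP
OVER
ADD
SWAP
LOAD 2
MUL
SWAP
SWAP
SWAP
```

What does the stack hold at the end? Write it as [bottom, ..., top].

PUSH 8  → 8
PUSH -8 → 8 -8
STORE 2 → 8
PUSH 5  → 8 5
NEG     → 8 -5
DUP     → 8 -5 -5
MUL     → 8 25
OVER    → 8 25 8
EQ      → 8 0
SWAP    → 0 8
OVER    → 0 8 0
ADD     → 0 8
SWAP    → 8 0
LOAD 2  → 8 0 -8
MUL     → 8 0
SWAP    → 0 8
SWAP    → 8 0
SWAP    → 0 8

[0, 8]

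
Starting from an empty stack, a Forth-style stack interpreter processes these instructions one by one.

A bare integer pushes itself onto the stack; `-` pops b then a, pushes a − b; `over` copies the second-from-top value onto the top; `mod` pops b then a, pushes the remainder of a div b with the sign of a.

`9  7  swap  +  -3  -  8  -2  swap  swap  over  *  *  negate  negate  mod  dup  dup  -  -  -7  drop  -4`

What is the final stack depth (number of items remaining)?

9      : [9]
7      : [9, 7]
swap   : [7, 9]
+      : [16]
-3     : [16, -3]
-      : [19]
8      : [19, 8]
-2     : [19, 8, -2]
swap   : [19, -2, 8]
swap   : [19, 8, -2]
over   : [19, 8, -2, 8]
*      : [19, 8, -16]
*      : [19, -128]
negate : [19, 128]
negate : [19, -128]
mod    : [19]
dup    : [19, 19]
dup    : [19, 19, 19]
-      : [19, 0]
-      : [19]
-7     : [19, -7]
drop   : [19]
-4     : [19, -4]

2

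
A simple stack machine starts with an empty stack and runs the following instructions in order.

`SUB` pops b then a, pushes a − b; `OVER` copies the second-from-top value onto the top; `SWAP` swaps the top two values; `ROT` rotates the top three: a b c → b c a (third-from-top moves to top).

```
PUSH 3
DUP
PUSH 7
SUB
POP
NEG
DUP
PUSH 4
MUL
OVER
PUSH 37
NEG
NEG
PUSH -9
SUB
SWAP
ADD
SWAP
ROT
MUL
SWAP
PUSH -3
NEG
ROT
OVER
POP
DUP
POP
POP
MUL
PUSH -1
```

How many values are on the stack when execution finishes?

PUSH 3  → [3]
DUP     → [3, 3]
PUSH 7  → [3, 3, 7]
SUB     → [3, -4]
POP     → [3]
NEG     → [-3]
DUP     → [-3, -3]
PUSH 4  → [-3, -3, 4]
MUL     → [-3, -12]
OVER    → [-3, -12, -3]
PUSH 37 → [-3, -12, -3, 37]
NEG     → [-3, -12, -3, -37]
NEG     → [-3, -12, -3, 37]
PUSH -9 → [-3, -12, -3, 37, -9]
SUB     → [-3, -12, -3, 46]
SWAP    → [-3, -12, 46, -3]
ADD     → [-3, -12, 43]
SWAP    → [-3, 43, -12]
ROT     → [43, -12, -3]
MUL     → [43, 36]
SWAP    → [36, 43]
PUSH -3 → [36, 43, -3]
NEG     → [36, 43, 3]
ROT     → [43, 3, 36]
OVER    → [43, 3, 36, 3]
POP     → [43, 3, 36]
DUP     → [43, 3, 36, 36]
POP     → [43, 3, 36]
POP     → [43, 3]
MUL     → [129]
PUSH -1 → [129, -1]

2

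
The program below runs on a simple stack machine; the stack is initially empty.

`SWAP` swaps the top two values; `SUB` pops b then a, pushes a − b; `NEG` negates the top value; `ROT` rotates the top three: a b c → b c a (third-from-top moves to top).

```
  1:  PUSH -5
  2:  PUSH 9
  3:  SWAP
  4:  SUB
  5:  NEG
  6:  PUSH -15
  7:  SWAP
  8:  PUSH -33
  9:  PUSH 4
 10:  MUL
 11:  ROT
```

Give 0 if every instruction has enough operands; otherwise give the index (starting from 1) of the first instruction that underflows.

PUSH -5  -> -5
PUSH 9   -> -5 9
SWAP     -> 9 -5
SUB      -> 14
NEG      -> -14
PUSH -15 -> -14 -15
SWAP     -> -15 -14
PUSH -33 -> -15 -14 -33
PUSH 4   -> -15 -14 -33 4
MUL      -> -15 -14 -132
ROT      -> -14 -132 -15

0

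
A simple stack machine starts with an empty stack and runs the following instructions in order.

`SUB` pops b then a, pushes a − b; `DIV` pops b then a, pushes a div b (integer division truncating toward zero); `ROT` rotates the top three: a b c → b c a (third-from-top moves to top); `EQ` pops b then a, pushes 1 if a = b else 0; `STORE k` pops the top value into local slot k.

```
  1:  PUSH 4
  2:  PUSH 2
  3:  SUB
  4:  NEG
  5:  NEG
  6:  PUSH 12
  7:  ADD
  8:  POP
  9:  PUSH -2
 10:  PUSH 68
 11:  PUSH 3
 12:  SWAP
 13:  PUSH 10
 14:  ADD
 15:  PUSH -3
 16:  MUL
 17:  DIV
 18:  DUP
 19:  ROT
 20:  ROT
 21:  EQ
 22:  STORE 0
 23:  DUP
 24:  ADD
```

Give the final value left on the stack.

PUSH 4   4
PUSH 2   4 2
SUB      2
NEG      -2
NEG      2
PUSH 12  2 12
ADD      14
POP      (empty)
PUSH -2  -2
PUSH 68  -2 68
PUSH 3   -2 68 3
SWAP     -2 3 68
PUSH 10  -2 3 68 10
ADD      -2 3 78
PUSH -3  -2 3 78 -3
MUL      -2 3 -234
DIV      -2 0
DUP      -2 0 0
ROT      0 0 -2
ROT      0 -2 0
EQ       0 0
STORE 0  0
DUP      0 0
ADD      0

0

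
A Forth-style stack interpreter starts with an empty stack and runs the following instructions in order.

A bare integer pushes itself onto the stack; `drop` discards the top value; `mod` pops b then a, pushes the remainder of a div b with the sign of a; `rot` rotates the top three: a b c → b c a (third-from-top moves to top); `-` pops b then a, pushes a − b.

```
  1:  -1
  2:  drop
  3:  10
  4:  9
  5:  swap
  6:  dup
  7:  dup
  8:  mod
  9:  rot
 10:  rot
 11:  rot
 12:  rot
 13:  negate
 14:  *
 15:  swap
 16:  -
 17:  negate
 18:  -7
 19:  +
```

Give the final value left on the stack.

-1     -> -1
drop   -> (empty)
10     -> 10
9      -> 10 9
swap   -> 9 10
dup    -> 9 10 10
dup    -> 9 10 10 10
mod    -> 9 10 0
rot    -> 10 0 9
rot    -> 0 9 10
rot    -> 9 10 0
rot    -> 10 0 9
negate -> 10 0 -9
*      -> 10 0
swap   -> 0 10
-      -> -10
negate -> 10
-7     -> 10 -7
+      -> 3

3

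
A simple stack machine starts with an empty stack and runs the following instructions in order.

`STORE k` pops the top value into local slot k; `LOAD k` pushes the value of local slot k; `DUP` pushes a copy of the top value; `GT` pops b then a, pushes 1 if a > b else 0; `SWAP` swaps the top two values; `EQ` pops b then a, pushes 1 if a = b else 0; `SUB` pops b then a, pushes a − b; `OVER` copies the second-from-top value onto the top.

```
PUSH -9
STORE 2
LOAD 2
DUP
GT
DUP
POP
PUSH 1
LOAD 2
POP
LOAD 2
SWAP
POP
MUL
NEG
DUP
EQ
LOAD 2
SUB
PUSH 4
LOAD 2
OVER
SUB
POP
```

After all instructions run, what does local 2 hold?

PUSH -9  [-9]
STORE 2  []
LOAD 2   [-9]
DUP      [-9, -9]
GT       [0]
DUP      [0, 0]
POP      [0]
PUSH 1   [0, 1]
LOAD 2   [0, 1, -9]
POP      [0, 1]
LOAD 2   [0, 1, -9]
SWAP     [0, -9, 1]
POP      [0, -9]
MUL      [0]
NEG      [0]
DUP      [0, 0]
EQ       [1]
LOAD 2   [1, -9]
SUB      [10]
PUSH 4   [10, 4]
LOAD 2   [10, 4, -9]
OVER     [10, 4, -9, 4]
SUB      [10, 4, -13]
POP      [10, 4]

-9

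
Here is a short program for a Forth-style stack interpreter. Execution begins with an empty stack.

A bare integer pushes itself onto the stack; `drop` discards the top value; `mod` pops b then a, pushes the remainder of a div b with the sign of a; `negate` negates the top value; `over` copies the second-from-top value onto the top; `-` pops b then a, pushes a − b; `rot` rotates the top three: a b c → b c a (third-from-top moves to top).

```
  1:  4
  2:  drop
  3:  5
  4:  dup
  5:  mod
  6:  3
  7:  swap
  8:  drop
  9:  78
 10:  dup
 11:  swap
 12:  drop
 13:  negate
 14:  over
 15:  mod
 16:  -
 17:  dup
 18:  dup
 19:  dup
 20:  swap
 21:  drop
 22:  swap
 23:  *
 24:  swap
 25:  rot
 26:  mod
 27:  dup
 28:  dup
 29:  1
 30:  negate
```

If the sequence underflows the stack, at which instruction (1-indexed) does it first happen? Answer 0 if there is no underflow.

25

4      → 4
drop   → (empty)
5      → 5
dup    → 5 5
mod    → 0
3      → 0 3
swap   → 3 0
drop   → 3
78     → 3 78
dup    → 3 78 78
swap   → 3 78 78
drop   → 3 78
negate → 3 -78
over   → 3 -78 3
mod    → 3 0
-      → 3
dup    → 3 3
dup    → 3 3 3
dup    → 3 3 3 3
swap   → 3 3 3 3
drop   → 3 3 3
swap   → 3 3 3
*      → 3 9
swap   → 9 3
rot  — needs 3 operands, stack has 2 → underflow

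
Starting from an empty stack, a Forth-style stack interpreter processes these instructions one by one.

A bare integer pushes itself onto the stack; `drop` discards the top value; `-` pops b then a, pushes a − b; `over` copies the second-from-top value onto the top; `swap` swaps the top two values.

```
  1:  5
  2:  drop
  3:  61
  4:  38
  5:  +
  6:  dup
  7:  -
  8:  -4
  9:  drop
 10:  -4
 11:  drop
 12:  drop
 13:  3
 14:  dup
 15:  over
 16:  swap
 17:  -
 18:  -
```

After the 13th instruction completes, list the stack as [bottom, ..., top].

5    -> [5]
drop -> []
61   -> [61]
38   -> [61, 38]
+    -> [99]
dup  -> [99, 99]
-    -> [0]
-4   -> [0, -4]
drop -> [0]
-4   -> [0, -4]
drop -> [0]
drop -> []
3    -> [3]

[3]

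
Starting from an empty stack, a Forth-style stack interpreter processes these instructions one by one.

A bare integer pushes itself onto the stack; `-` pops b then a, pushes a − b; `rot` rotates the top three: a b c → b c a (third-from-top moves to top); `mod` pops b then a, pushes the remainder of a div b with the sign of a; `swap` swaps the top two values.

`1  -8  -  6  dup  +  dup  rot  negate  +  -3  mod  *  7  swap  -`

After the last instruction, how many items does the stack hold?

1

1       1
-8      1 -8
-       9
6       9 6
dup     9 6 6
+       9 12
dup     9 12 12
rot     12 12 9
negate  12 12 -9
+       12 3
-3      12 3 -3
mod     12 0
*       0
7       0 7
swap    7 0
-       7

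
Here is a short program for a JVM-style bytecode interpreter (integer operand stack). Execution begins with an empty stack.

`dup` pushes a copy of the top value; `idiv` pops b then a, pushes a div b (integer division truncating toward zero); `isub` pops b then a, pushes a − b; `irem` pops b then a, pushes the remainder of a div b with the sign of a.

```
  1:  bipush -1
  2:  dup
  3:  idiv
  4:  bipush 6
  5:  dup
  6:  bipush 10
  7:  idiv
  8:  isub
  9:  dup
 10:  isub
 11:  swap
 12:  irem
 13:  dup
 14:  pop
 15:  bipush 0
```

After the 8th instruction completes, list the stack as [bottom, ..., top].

bipush -1 → -1
dup       → -1 -1
idiv      → 1
bipush 6  → 1 6
dup       → 1 6 6
bipush 10 → 1 6 6 10
idiv      → 1 6 0
isub      → 1 6

[1, 6]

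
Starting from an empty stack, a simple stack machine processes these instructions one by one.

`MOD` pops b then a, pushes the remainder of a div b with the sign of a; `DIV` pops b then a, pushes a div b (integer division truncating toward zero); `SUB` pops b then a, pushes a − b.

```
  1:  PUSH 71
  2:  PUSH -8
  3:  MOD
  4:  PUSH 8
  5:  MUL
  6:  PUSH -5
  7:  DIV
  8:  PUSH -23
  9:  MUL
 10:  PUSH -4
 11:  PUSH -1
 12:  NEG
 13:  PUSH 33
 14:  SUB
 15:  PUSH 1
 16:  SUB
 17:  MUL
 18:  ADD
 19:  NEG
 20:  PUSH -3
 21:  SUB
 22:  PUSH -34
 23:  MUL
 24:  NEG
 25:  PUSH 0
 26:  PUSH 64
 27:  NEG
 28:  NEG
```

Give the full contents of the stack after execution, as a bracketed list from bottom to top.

PUSH 71   [71]
PUSH -8   [71, -8]
MOD       [7]
PUSH 8    [7, 8]
MUL       [56]
PUSH -5   [56, -5]
DIV       [-11]
PUSH -23  [-11, -23]
MUL       [253]
PUSH -4   [253, -4]
PUSH -1   [253, -4, -1]
NEG       [253, -4, 1]
PUSH 33   [253, -4, 1, 33]
SUB       [253, -4, -32]
PUSH 1    [253, -4, -32, 1]
SUB       [253, -4, -33]
MUL       [253, 132]
ADD       [385]
NEG       [-385]
PUSH -3   [-385, -3]
SUB       [-382]
PUSH -34  [-382, -34]
MUL       [12988]
NEG       [-12988]
PUSH 0    [-12988, 0]
PUSH 64   [-12988, 0, 64]
NEG       [-12988, 0, -64]
NEG       [-12988, 0, 64]

[-12988, 0, 64]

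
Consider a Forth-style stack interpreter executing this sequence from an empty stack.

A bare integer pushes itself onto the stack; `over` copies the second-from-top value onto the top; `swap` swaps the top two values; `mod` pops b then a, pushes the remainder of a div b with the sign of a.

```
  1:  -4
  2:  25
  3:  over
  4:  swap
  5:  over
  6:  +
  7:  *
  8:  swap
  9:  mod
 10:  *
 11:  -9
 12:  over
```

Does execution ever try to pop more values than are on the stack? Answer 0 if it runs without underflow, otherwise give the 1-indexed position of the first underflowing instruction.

-4   -> -4
25   -> -4 25
over -> -4 25 -4
swap -> -4 -4 25
over -> -4 -4 25 -4
+    -> -4 -4 21
*    -> -4 -84
swap -> -84 -4
mod  -> 0
*  — needs 2 operands, stack has 1 → underflow

10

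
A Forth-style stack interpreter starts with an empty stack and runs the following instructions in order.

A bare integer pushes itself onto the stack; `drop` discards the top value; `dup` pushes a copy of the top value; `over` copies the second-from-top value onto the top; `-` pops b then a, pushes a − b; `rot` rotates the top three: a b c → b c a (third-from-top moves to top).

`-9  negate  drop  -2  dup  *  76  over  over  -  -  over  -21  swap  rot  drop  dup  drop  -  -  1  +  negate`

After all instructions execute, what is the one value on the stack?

-30

-9      -9
negate  9
drop    (empty)
-2      -2
dup     -2 -2
*       4
76      4 76
over    4 76 4
over    4 76 4 76
-       4 76 -72
-       4 148
over    4 148 4
-21     4 148 4 -21
swap    4 148 -21 4
rot     4 -21 4 148
drop    4 -21 4
dup     4 -21 4 4
drop    4 -21 4
-       4 -25
-       29
1       29 1
+       30
negate  -30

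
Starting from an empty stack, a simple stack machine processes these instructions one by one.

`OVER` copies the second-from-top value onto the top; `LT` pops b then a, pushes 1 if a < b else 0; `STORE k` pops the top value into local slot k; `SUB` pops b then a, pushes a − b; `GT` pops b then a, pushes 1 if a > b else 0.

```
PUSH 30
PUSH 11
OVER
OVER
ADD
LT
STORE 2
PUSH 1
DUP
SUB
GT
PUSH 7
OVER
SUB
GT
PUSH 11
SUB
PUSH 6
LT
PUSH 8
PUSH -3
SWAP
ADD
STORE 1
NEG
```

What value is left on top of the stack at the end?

-1

PUSH 30 → [30]
PUSH 11 → [30, 11]
OVER    → [30, 11, 30]
OVER    → [30, 11, 30, 11]
ADD     → [30, 11, 41]
LT      → [30, 1]
STORE 2 → [30]
PUSH 1  → [30, 1]
DUP     → [30, 1, 1]
SUB     → [30, 0]
GT      → [1]
PUSH 7  → [1, 7]
OVER    → [1, 7, 1]
SUB     → [1, 6]
GT      → [0]
PUSH 11 → [0, 11]
SUB     → [-11]
PUSH 6  → [-11, 6]
LT      → [1]
PUSH 8  → [1, 8]
PUSH -3 → [1, 8, -3]
SWAP    → [1, -3, 8]
ADD     → [1, 5]
STORE 1 → [1]
NEG     → [-1]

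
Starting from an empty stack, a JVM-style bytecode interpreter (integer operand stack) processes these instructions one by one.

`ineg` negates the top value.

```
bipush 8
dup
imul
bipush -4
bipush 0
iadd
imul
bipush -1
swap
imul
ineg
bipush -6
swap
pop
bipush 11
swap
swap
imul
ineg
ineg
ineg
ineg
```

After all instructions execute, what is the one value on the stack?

-66

bipush 8   [8]
dup        [8, 8]
imul       [64]
bipush -4  [64, -4]
bipush 0   [64, -4, 0]
iadd       [64, -4]
imul       [-256]
bipush -1  [-256, -1]
swap       [-1, -256]
imul       [256]
ineg       [-256]
bipush -6  [-256, -6]
swap       [-6, -256]
pop        [-6]
bipush 11  [-6, 11]
swap       [11, -6]
swap       [-6, 11]
imul       [-66]
ineg       [66]
ineg       [-66]
ineg       [66]
ineg       [-66]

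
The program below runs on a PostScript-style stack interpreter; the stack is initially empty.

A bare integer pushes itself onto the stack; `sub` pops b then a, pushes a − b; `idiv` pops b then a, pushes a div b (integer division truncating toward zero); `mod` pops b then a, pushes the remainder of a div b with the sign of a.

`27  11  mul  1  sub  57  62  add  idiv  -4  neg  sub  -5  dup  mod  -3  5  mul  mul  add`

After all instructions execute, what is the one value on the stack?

27   → 27
11   → 27 11
mul  → 297
1    → 297 1
sub  → 296
57   → 296 57
62   → 296 57 62
add  → 296 119
idiv → 2
-4   → 2 -4
neg  → 2 4
sub  → -2
-5   → -2 -5
dup  → -2 -5 -5
mod  → -2 0
-3   → -2 0 -3
5    → -2 0 -3 5
mul  → -2 0 -15
mul  → -2 0
add  → -2

-2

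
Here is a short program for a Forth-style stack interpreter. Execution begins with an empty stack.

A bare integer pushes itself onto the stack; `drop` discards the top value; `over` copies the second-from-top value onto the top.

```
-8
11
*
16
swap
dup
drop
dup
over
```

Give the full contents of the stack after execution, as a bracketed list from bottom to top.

-8   -> -8
11   -> -8 11
*    -> -88
16   -> -88 16
swap -> 16 -88
dup  -> 16 -88 -88
drop -> 16 -88
dup  -> 16 -88 -88
over -> 16 -88 -88 -88

[16, -88, -88, -88]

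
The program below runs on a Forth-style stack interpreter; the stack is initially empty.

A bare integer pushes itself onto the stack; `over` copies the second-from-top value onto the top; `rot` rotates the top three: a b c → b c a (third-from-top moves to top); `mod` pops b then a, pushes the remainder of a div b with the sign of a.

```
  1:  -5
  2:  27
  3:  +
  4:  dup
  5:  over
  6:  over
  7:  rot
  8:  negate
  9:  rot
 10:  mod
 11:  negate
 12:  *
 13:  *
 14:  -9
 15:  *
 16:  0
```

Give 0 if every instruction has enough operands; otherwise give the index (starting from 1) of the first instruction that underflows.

-5     → [-5]
27     → [-5, 27]
+      → [22]
dup    → [22, 22]
over   → [22, 22, 22]
over   → [22, 22, 22, 22]
rot    → [22, 22, 22, 22]
negate → [22, 22, 22, -22]
rot    → [22, 22, -22, 22]
mod    → [22, 22, 0]
negate → [22, 22, 0]
*      → [22, 0]
*      → [0]
-9     → [0, -9]
*      → [0]
0      → [0, 0]

0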